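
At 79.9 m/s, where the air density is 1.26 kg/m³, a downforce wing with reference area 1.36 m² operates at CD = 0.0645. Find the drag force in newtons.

D = 353 N

Dynamic pressure q = ½ρv² = ½ × 1.26 × 79.9² = 4022 Pa.
D = q·S·CD = 4022 × 1.36 × 0.0645 = 353 N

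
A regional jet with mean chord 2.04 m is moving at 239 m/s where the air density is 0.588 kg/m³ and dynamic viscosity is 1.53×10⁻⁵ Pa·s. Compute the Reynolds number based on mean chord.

Re = 1.87×10^7

Re = ρ·v·c/μ = 0.588 × 239 × 2.04 / (1.53×10⁻⁵) = 1.87×10^7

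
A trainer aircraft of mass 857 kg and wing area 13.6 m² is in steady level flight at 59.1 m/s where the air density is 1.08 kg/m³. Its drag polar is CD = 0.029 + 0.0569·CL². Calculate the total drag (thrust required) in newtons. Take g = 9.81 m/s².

D = 901 N

In steady level flight, lift balances weight: W = mg = 857 × 9.81 = 8407.2 N.
q = ½ρv² = ½ × 1.08 × 59.1² = 1886 Pa.
CL = W/(q·S) = 8407.2 / (1886 × 13.6) = 0.3277.
CD = 0.029 + 0.0569 × 0.3277² = 0.03511.
D = q·S·CD = 1886 × 13.6 × 0.03511 = 900.7 N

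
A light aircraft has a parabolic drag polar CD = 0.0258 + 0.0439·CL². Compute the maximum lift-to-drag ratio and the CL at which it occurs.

For CD = CD0 + K·CL², (L/D)max occurs at CL* = √(CD0/K) and equals 1/(2√(K·CD0)).
(L/D)max = 1/(2√(0.0439 × 0.0258)) = 1/(2 × 0.03365) = 14.9
CL* = √(0.0258/0.0439) = 0.767

(L/D)max = 14.9, at CL = 0.767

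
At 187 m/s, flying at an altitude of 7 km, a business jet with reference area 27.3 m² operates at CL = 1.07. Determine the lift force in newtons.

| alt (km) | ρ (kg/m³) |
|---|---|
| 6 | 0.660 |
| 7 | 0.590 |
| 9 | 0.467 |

L = 3.01×10^5 N

At 7 km, from the table: ρ = 0.590 kg/m³.
Dynamic pressure q = ½ρv² = ½ × 0.59 × 187² = 10320 Pa.
L = q·S·CL = 10320 × 27.3 × 1.07 = 3.01×10^5 N ≈ 301 kN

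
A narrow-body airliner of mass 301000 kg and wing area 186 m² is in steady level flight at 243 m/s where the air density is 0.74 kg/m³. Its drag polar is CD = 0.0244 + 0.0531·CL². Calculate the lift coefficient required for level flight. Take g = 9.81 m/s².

Level flight ⇒ L = W = m·g = 301000 × 9.81 = 2.9528×10^6 N.
q = ½ρv² = ½ × 0.74 × 243² = 21850 Pa.
CL = W/(q·S) = 2.9528×10^6 / (21850 × 186) = 0.7266.

CL = 0.727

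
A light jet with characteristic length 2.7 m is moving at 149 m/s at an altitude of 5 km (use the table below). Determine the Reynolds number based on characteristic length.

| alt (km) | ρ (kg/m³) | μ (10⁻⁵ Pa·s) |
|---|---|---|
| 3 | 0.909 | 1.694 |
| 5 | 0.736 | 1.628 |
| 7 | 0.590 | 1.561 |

At 5 km, from the table: ρ = 0.736 kg/m³, μ = 1.628×10⁻⁵ Pa·s.
Re = ρ·v·c/μ = 0.736 × 149 × 2.7 / (1.628×10⁻⁵) = 1.82×10^7

Re = 1.82×10^7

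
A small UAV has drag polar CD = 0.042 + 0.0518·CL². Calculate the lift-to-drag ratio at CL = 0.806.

L/D = 10.7

CD = 0.042 + 0.0518 × 0.806² = 0.07565
L/D = CL/CD = 0.806 / 0.07565 = 10.7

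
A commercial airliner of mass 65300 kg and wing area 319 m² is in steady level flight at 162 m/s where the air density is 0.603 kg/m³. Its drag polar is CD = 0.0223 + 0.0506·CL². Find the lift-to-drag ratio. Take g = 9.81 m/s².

L/D = 9.93

Level flight ⇒ L = W = m·g = 65300 × 9.81 = 6.4059×10^5 N.
q = ½ρv² = ½ × 0.603 × 162² = 7913 Pa.
CL = 2W/(ρv²S) = 2×6.4059×10^5/(0.603×162²×319) = 0.2538.
CD = 0.0223 + 0.0506 × 0.2538² = 0.02556.
L/D = CL/CD = 0.2538 / 0.02556 = 9.93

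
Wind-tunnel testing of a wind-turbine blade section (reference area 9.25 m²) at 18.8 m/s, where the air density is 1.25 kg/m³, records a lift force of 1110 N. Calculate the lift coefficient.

CL = 0.543

From L = ½ρv²S·CL, rearranging gives CL = 2L/(ρv²S).
CL = 2 × 1110 / (1.25 × 18.8² × 9.25) = 0.543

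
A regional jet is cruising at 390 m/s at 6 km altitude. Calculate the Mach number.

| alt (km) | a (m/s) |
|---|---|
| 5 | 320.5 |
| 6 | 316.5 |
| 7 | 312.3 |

At 6 km, from the table: a = 316.5 m/s.
M = v/a = 390 / 316.5 = 1.23

M = 1.23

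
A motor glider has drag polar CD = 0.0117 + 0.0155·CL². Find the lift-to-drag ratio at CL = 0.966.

L/D = 36.9

CD = 0.0117 + 0.0155 × 0.966² = 0.02616
L/D = CL/CD = 0.966 / 0.02616 = 36.9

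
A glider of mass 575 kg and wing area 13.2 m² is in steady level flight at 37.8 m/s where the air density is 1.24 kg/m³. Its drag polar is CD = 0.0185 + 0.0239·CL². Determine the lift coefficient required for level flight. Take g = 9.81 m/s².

Weight W = mg = 575 × 9.81 = 5640.8 N; in level flight L = W.
q = ½ρv² = ½ × 1.24 × 37.8² = 885.9 Pa.
Required CL = L/(qS) = 5640.8/(885.9·13.2) = 0.4824.

CL = 0.482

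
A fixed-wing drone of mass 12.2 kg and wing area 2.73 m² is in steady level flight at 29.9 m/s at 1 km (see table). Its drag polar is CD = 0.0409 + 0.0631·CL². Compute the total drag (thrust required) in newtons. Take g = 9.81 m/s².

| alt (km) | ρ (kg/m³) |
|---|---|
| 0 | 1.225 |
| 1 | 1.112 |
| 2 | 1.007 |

D = 56.2 N

At 1 km, from the table: ρ = 1.112 kg/m³.
Weight W = mg = 12.2 × 9.81 = 119.68 N; in level flight L = W.
q = ½ρv² = ½ × 1.112 × 29.9² = 497.1 Pa.
Required CL = L/(qS) = 119.68/(497.1·2.73) = 0.0882.
CD = 0.0409 + 0.0631 × 0.0882² = 0.04139.
D = q·S·CD = 497.1 × 2.73 × 0.04139 = 56.17 N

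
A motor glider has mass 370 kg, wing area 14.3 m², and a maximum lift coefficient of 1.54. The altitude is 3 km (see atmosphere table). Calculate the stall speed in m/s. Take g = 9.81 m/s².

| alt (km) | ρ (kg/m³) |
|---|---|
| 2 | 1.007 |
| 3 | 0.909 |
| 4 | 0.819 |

V_stall = 19 m/s

At 3 km, from the table: ρ = 0.909 kg/m³.
Stall occurs when L = W at CL,max. W = mg = 370 × 9.81 = 3630 N.
V_stall = √(2W/(ρ·S·CL,max)) = √(2 × 3630 / (0.909 × 14.3 × 1.54))
V_stall = √362.6 = 19 m/s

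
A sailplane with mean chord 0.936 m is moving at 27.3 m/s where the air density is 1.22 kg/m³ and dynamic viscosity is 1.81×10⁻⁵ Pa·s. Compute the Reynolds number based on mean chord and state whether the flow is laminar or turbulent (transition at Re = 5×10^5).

Re = ρ·v·c/μ = 1.22 × 27.3 × 0.936 / (1.81×10⁻⁵) = 1.72×10^6
Since 1.72×10^6 > 5×10^5, the flow is turbulent.

Re = 1.72×10^6 (turbulent)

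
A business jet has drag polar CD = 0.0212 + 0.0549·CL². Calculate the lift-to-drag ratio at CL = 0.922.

CD = 0.0212 + 0.0549 × 0.922² = 0.06787
L/D = CL/CD = 0.922 / 0.06787 = 13.6

L/D = 13.6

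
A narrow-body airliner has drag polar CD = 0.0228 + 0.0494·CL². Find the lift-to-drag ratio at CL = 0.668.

CD = 0.0228 + 0.0494 × 0.668² = 0.04484
L/D = CL/CD = 0.668 / 0.04484 = 14.9

L/D = 14.9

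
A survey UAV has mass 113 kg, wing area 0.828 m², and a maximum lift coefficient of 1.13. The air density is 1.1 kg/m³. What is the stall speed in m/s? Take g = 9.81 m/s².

Weight W = mg = 113 × 9.81 = 1109 N.
From L = ½ρV²S·CL,max = W: V_stall = √(2W/(ρSCL,max)) = √(2·1109/(1.1·0.828·1.13))
V_stall = √2154 = 46.4 m/s

V_stall = 46.4 m/s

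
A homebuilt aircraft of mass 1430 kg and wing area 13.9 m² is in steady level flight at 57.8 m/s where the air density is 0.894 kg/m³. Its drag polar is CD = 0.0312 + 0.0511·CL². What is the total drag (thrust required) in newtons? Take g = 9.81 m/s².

D = 1130 N

Level flight ⇒ L = W = m·g = 1430 × 9.81 = 14028 N.
q = ½ρv² = ½ × 0.894 × 57.8² = 1493 Pa.
CL = W/(q·S) = 14028 / (1493 × 13.9) = 0.6758.
CD = 0.0312 + 0.0511 × 0.6758² = 0.05454.
D = q·S·CD = 1493 × 13.9 × 0.05454 = 1132 N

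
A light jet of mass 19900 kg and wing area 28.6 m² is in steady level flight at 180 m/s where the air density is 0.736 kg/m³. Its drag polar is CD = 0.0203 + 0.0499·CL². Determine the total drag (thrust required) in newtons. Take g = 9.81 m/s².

D = 12500 N

Level flight ⇒ L = W = m·g = 19900 × 9.81 = 1.9522×10^5 N.
q = ½ρv² = ½ × 0.736 × 180² = 11920 Pa.
CL = W/(q·S) = 1.9522×10^5 / (11920 × 28.6) = 0.5725.
CD = 0.0203 + 0.0499 × 0.5725² = 0.03665.
D = q·S·CD = 11920 × 28.6 × 0.03665 = 12500 N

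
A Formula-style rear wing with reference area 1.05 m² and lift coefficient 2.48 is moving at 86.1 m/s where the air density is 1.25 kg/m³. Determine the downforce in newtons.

L = 12100 N

L = ½ρv²S·CL = ½ × 1.25 × 86.1² × 1.05 × 2.48 = 12100 N ≈ 12.1 kN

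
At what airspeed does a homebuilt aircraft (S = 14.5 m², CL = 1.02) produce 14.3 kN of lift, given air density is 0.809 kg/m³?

L = ½ρv²S·CL ⇒ v = √(2L/(ρ·S·CL))
v = √(2 × 14300 / (0.809 × 14.5 × 1.02)) = √2390 = 48.9 m/s

v = 48.9 m/s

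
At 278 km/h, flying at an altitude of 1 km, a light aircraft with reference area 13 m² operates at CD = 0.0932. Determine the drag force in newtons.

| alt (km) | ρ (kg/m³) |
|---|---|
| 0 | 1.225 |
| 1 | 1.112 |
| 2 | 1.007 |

D = 4020 N

At 1 km, from the table: ρ = 1.112 kg/m³.
Convert speed: v = 278 km/h ÷ 3.6 = 77.22 m/s.
Dynamic pressure q = ½ρv² = ½ × 1.112 × 77.22² = 3316 Pa.
D = q·S·CD = 3316 × 13 × 0.0932 = 4020 N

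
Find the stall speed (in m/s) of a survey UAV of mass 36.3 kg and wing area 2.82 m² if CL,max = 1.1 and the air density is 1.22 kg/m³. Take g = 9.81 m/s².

V_stall = 13.7 m/s

At stall, lift equals weight: L = W = m·g = 36.3 × 9.81 = 356.1 N.
From L = ½ρV²S·CL,max = W: V_stall = √(2W/(ρSCL,max)) = √(2·356.1/(1.22·2.82·1.1))
V_stall = √188.2 = 13.7 m/s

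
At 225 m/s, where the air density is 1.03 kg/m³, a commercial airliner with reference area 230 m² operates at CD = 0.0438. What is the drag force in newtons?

D = 2.63×10^5 N

D = ½ρv²S·CD = ½ × 1.03 × 225² × 230 × 0.0438 = 2.63×10^5 N ≈ 263 kN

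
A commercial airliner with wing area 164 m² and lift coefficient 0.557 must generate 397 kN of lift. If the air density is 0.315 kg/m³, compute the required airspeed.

L = ½ρv²S·CL ⇒ v = √(2L/(ρ·S·CL))
v = √(2 × 3.97×10^5 / (0.315 × 164 × 0.557)) = √27590 = 166 m/s

v = 166 m/s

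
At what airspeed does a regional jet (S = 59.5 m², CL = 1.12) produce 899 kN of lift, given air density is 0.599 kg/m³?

v = 212 m/s

L = ½ρv²S·CL ⇒ v = √(2L/(ρ·S·CL))
v = √(2 × 8.99×10^5 / (0.599 × 59.5 × 1.12)) = √45040 = 212 m/s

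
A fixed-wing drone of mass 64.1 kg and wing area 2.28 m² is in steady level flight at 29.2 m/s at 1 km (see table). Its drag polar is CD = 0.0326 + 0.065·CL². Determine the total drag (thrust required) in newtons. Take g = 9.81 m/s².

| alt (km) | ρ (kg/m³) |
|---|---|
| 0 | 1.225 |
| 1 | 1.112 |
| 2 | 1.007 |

At 1 km, from the table: ρ = 1.112 kg/m³.
Weight W = mg = 64.1 × 9.81 = 628.82 N; in level flight L = W.
q = ½ρv² = ½ × 1.112 × 29.2² = 474.1 Pa.
Required CL = L/(qS) = 628.82/(474.1·2.28) = 0.5818.
CD = 0.0326 + 0.065 × 0.5818² = 0.0546.
D = q·S·CD = 474.1 × 2.28 × 0.0546 = 59.02 N

D = 59 N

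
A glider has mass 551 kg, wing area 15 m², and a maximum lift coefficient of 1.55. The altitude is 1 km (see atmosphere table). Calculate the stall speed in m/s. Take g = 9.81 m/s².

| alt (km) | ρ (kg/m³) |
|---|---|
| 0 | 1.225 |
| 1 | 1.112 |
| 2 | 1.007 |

At 1 km, from the table: ρ = 1.112 kg/m³.
At stall, lift equals weight: L = W = m·g = 551 × 9.81 = 5405 N.
From L = ½ρV²S·CL,max = W: V_stall = √(2W/(ρSCL,max)) = √(2·5405/(1.112·15·1.55))
V_stall = √418.1 = 20.4 m/s

V_stall = 20.4 m/s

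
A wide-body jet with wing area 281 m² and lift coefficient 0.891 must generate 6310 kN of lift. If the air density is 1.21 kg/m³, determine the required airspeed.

L = ½ρv²S·CL ⇒ v = √(2L/(ρ·S·CL))
v = √(2 × 6.31×10^6 / (1.21 × 281 × 0.891)) = √41660 = 204 m/s

v = 204 m/s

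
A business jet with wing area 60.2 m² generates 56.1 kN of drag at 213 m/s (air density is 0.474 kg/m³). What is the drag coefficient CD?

From D = ½ρv²S·CD, rearranging gives CD = 2D/(ρv²S).
CD = 2 × 56100 / (0.474 × 213² × 60.2) = 0.0867

CD = 0.0867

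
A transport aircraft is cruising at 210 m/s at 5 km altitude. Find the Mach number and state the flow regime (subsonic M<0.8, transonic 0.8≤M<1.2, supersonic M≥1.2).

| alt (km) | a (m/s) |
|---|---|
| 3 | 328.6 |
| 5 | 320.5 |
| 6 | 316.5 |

M = 0.655 (subsonic)

At 5 km, from the table: a = 320.5 m/s.
M = v/a = 210 / 320.5 = 0.655
M = 0.655 → subsonic.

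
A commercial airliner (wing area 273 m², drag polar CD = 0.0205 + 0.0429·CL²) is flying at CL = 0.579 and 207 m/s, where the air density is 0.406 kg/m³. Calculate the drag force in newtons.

CD = 0.0205 + 0.0429 × 0.579² = 0.03488
D = ½ρv²S·CD = ½ × 0.406 × 207² × 273 × 0.03488 = 82800 N

D = 82800 N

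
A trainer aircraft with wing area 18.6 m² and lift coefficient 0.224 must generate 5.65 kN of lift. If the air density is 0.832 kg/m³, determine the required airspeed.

L = ½ρv²S·CL ⇒ v = √(2L/(ρ·S·CL))
v = √(2 × 5650 / (0.832 × 18.6 × 0.224)) = √3260 = 57.1 m/s

v = 57.1 m/s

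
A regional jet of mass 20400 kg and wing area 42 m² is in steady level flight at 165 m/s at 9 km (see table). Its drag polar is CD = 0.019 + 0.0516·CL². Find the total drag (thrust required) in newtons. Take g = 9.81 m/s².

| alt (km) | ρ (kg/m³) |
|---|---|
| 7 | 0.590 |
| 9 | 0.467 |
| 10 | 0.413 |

At 9 km, from the table: ρ = 0.467 kg/m³.
Weight W = mg = 20400 × 9.81 = 2.0012×10^5 N; in level flight L = W.
Dynamic pressure q = 0.5 × 0.467 × 165² = 6357 Pa.
CL = 2W/(ρv²S) = 2×2.0012×10^5/(0.467×165²×42) = 0.7495.
CD = 0.019 + 0.0516 × 0.7495² = 0.04799.
D = q·S·CD = 6357 × 42 × 0.04799 = 12810 N

D = 12800 N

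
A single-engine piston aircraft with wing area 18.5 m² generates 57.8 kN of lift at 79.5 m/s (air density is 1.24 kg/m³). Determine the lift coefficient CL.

CL = 0.797

From L = ½ρv²S·CL, rearranging gives CL = 2L/(ρv²S).
CL = 2 × 57800 / (1.24 × 79.5² × 18.5) = 0.797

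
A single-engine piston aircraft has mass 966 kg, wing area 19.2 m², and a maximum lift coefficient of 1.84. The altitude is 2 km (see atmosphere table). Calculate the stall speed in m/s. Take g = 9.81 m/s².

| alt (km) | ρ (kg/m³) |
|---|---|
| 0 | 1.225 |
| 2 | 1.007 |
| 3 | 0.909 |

V_stall = 23.1 m/s

At 2 km, from the table: ρ = 1.007 kg/m³.
Weight W = mg = 966 × 9.81 = 9476 N.
V_stall = √(2W/(ρ·S·CL,max)) = √(2 × 9476 / (1.007 × 19.2 × 1.84))
V_stall = √532.8 = 23.1 m/s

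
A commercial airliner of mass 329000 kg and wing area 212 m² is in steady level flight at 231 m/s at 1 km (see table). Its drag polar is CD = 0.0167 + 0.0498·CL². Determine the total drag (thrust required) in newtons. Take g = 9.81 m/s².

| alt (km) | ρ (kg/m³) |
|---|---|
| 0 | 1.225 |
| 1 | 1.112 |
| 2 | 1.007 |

D = 1.88×10^5 N

At 1 km, from the table: ρ = 1.112 kg/m³.
Level flight ⇒ L = W = m·g = 329000 × 9.81 = 3.2275×10^6 N.
q = ½ρv² = ½ × 1.112 × 231² = 29670 Pa.
Required CL = L/(qS) = 3.2275×10^6/(29670·212) = 0.5131.
CD = 0.0167 + 0.0498 × 0.5131² = 0.02981.
D = q·S·CD = 29670 × 212 × 0.02981 = 1.875×10^5 N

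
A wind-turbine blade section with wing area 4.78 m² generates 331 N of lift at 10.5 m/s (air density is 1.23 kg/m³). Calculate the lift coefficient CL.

From L = ½ρv²S·CL, rearranging gives CL = 2L/(ρv²S).
CL = 2 × 331 / (1.23 × 10.5² × 4.78) = 1.02

CL = 1.02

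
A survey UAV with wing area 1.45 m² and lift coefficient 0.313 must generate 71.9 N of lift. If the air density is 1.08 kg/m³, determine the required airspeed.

v = 17.1 m/s

L = ½ρv²S·CL ⇒ v = √(2L/(ρ·S·CL))
v = √(2 × 71.9 / (1.08 × 1.45 × 0.313)) = √293.4 = 17.1 m/s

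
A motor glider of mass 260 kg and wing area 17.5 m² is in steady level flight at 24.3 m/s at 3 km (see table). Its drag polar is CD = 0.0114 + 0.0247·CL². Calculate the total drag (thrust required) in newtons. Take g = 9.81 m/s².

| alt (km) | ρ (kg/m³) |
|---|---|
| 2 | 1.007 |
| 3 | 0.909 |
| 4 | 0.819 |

D = 87.8 N

At 3 km, from the table: ρ = 0.909 kg/m³.
Level flight ⇒ L = W = m·g = 260 × 9.81 = 2550.6 N.
q = ½ρv² = ½ × 0.909 × 24.3² = 268.4 Pa.
CL = 2W/(ρv²S) = 2×2550.6/(0.909×24.3²×17.5) = 0.5431.
CD = 0.0114 + 0.0247 × 0.5431² = 0.01868.
D = q·S·CD = 268.4 × 17.5 × 0.01868 = 87.75 N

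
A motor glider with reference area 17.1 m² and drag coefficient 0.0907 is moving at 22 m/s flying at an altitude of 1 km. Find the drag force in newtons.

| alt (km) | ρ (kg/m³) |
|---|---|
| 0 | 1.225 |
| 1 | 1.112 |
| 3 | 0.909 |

At 1 km, from the table: ρ = 1.112 kg/m³.
Dynamic pressure q = ½ρv² = ½ × 1.112 × 22² = 269.1 Pa.
D = q·S·CD = 269.1 × 17.1 × 0.0907 = 417 N

D = 417 N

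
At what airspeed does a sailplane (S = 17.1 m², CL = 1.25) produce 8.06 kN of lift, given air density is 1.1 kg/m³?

L = ½ρv²S·CL ⇒ v = √(2L/(ρ·S·CL))
v = √(2 × 8060 / (1.1 × 17.1 × 1.25)) = √685.6 = 26.2 m/s

v = 26.2 m/s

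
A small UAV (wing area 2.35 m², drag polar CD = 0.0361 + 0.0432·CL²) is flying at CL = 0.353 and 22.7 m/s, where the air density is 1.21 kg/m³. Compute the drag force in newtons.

CD = 0.0361 + 0.0432 × 0.353² = 0.04148
D = ½ρv²S·CD = ½ × 1.21 × 22.7² × 2.35 × 0.04148 = 30.4 N

D = 30.4 N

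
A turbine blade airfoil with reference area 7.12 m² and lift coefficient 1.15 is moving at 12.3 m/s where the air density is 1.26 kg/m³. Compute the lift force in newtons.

Dynamic pressure q = ½ρv² = ½ × 1.26 × 12.3² = 95.31 Pa.
L = q·S·CL = 95.31 × 7.12 × 1.15 = 780 N

L = 780 N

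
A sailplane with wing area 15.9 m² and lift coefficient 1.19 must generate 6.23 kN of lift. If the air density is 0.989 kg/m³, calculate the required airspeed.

v = 25.8 m/s

L = ½ρv²S·CL ⇒ v = √(2L/(ρ·S·CL))
v = √(2 × 6230 / (0.989 × 15.9 × 1.19)) = √665.9 = 25.8 m/s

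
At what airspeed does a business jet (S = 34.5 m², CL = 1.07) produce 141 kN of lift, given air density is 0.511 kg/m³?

L = ½ρv²S·CL ⇒ v = √(2L/(ρ·S·CL))
v = √(2 × 1.41×10^5 / (0.511 × 34.5 × 1.07)) = √14950 = 122 m/s

v = 122 m/s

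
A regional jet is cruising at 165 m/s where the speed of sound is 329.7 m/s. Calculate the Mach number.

M = 0.5

M = v/a = 165 / 329.7 = 0.5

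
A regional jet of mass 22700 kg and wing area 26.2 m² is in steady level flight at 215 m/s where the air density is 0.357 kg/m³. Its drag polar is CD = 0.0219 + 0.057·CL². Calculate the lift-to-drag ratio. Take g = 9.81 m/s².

L/D = 12.5

Weight W = mg = 22700 × 9.81 = 2.2269×10^5 N; in level flight L = W.
q = ½ρv² = ½ × 0.357 × 215² = 8251 Pa.
CL = W/(q·S) = 2.2269×10^5 / (8251 × 26.2) = 1.03.
CD = 0.0219 + 0.057 × 1.03² = 0.08238.
L/D = CL/CD = 1.03 / 0.08238 = 12.5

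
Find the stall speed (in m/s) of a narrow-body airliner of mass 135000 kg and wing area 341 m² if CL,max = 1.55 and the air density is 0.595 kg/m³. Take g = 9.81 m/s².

V_stall = 91.8 m/s

Stall occurs when L = W at CL,max. W = mg = 135000 × 9.81 = 1.324×10^6 N.
From L = ½ρV²S·CL,max = W: V_stall = √(2W/(ρSCL,max)) = √(2·1.324×10^6/(0.595·341·1.55))
V_stall = √8422 = 91.8 m/s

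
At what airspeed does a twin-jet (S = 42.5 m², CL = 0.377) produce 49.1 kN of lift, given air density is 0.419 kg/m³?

L = ½ρv²S·CL ⇒ v = √(2L/(ρ·S·CL))
v = √(2 × 49100 / (0.419 × 42.5 × 0.377)) = √14630 = 121 m/s

v = 121 m/s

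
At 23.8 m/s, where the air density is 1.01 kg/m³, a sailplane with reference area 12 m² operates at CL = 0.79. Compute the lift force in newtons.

Dynamic pressure q = ½ρv² = ½ × 1.01 × 23.8² = 286.1 Pa.
L = q·S·CL = 286.1 × 12 × 0.79 = 2710 N

L = 2710 N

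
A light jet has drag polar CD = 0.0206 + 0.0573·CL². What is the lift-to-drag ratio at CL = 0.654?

L/D = 14.5

CD = 0.0206 + 0.0573 × 0.654² = 0.04511
L/D = CL/CD = 0.654 / 0.04511 = 14.5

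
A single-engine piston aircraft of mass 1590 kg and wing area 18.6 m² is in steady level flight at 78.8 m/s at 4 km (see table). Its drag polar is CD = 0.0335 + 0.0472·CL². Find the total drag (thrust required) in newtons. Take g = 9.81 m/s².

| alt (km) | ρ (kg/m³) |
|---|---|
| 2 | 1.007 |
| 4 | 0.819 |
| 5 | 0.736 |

D = 1830 N

At 4 km, from the table: ρ = 0.819 kg/m³.
In steady level flight, lift balances weight: W = mg = 1590 × 9.81 = 15598 N.
Dynamic pressure q = 0.5 × 0.819 × 78.8² = 2543 Pa.
CL = W/(q·S) = 15598 / (2543 × 18.6) = 0.3298.
CD = 0.0335 + 0.0472 × 0.3298² = 0.03863.
D = q·S·CD = 2543 × 18.6 × 0.03863 = 1827 N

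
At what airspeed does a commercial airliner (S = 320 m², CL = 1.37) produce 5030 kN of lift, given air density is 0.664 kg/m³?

L = ½ρv²S·CL ⇒ v = √(2L/(ρ·S·CL))
v = √(2 × 5.03×10^6 / (0.664 × 320 × 1.37)) = √34560 = 186 m/s

v = 186 m/s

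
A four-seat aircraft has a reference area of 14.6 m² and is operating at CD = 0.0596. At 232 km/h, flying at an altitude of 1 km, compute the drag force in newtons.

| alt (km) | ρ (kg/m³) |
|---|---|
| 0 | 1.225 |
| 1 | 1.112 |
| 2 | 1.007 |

At 1 km, from the table: ρ = 1.112 kg/m³.
Convert speed: v = 232 km/h ÷ 3.6 = 64.44 m/s.
D = ½ρv²S·CD = ½ × 1.112 × 64.44² × 14.6 × 0.0596 = 2010 N

D = 2010 N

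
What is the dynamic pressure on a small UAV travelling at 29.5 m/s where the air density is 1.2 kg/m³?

q = ½ρv² = ½ × 1.2 × 29.5² = 522 Pa

q = 522 Pa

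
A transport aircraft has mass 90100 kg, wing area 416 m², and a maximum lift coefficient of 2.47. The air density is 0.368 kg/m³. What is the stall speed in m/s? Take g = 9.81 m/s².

V_stall = 68.4 m/s

Stall occurs when L = W at CL,max. W = mg = 90100 × 9.81 = 8.839×10^5 N.
From L = ½ρV²S·CL,max = W: V_stall = √(2W/(ρSCL,max)) = √(2·8.839×10^5/(0.368·416·2.47))
V_stall = √4675 = 68.4 m/s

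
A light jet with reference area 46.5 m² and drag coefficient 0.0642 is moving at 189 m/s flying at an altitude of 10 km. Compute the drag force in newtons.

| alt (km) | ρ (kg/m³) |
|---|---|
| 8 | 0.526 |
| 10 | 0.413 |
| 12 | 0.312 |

D = 22000 N

At 10 km, from the table: ρ = 0.413 kg/m³.
D = ½ρv²S·CD = ½ × 0.413 × 189² × 46.5 × 0.0642 = 22000 N ≈ 22 kN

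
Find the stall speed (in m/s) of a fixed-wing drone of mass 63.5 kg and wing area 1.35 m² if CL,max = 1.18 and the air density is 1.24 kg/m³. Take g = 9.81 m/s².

V_stall = 25.1 m/s

Stall occurs when L = W at CL,max. W = mg = 63.5 × 9.81 = 622.9 N.
V_stall = √(2W/(ρ·S·CL,max)) = √(2 × 622.9 / (1.24 × 1.35 × 1.18))
V_stall = √630.7 = 25.1 m/s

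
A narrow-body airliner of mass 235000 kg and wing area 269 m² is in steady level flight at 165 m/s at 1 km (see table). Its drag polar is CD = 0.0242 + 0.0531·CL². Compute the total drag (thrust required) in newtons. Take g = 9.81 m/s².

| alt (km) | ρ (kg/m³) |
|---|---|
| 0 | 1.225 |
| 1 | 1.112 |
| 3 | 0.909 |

At 1 km, from the table: ρ = 1.112 kg/m³.
In steady level flight, lift balances weight: W = mg = 235000 × 9.81 = 2.3054×10^6 N.
Dynamic pressure q = 0.5 × 1.112 × 165² = 15140 Pa.
CL = 2W/(ρv²S) = 2×2.3054×10^6/(1.112×165²×269) = 0.5662.
CD = 0.0242 + 0.0531 × 0.5662² = 0.04122.
D = q·S·CD = 15140 × 269 × 0.04122 = 1.678×10^5 N

D = 1.68×10^5 N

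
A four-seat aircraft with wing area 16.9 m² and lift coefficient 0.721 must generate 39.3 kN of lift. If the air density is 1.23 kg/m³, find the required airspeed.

L = ½ρv²S·CL ⇒ v = √(2L/(ρ·S·CL))
v = √(2 × 39300 / (1.23 × 16.9 × 0.721)) = √5244 = 72.4 m/s

v = 72.4 m/s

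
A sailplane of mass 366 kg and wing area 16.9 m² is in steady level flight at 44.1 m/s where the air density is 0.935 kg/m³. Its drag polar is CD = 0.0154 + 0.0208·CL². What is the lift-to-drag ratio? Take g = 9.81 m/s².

L/D = 14.1

Level flight ⇒ L = W = m·g = 366 × 9.81 = 3590.5 N.
Dynamic pressure q = 0.5 × 0.935 × 44.1² = 909.2 Pa.
Required CL = L/(qS) = 3590.5/(909.2·16.9) = 0.2337.
CD = 0.0154 + 0.0208 × 0.2337² = 0.01654.
L/D = CL/CD = 0.2337 / 0.01654 = 14.1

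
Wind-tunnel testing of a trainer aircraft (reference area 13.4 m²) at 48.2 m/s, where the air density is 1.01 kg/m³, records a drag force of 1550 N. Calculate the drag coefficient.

From D = ½ρv²S·CD, rearranging gives CD = 2D/(ρv²S).
CD = 2 × 1550 / (1.01 × 48.2² × 13.4) = 0.0986

CD = 0.0986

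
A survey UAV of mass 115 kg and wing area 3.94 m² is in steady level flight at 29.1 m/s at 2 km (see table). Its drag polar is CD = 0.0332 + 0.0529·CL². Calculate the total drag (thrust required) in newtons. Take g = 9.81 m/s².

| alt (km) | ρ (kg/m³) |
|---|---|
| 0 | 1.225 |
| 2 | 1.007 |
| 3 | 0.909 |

At 2 km, from the table: ρ = 1.007 kg/m³.
In steady level flight, lift balances weight: W = mg = 115 × 9.81 = 1128.2 N.
q = ½ρv² = ½ × 1.007 × 29.1² = 426.4 Pa.
CL = W/(q·S) = 1128.2 / (426.4 × 3.94) = 0.6716.
CD = 0.0332 + 0.0529 × 0.6716² = 0.05706.
D = q·S·CD = 426.4 × 3.94 × 0.05706 = 95.85 N

D = 95.9 N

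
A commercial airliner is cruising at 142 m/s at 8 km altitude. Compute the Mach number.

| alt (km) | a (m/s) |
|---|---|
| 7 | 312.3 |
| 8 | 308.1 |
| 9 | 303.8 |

M = 0.461

At 8 km, from the table: a = 308.1 m/s.
M = v/a = 142 / 308.1 = 0.461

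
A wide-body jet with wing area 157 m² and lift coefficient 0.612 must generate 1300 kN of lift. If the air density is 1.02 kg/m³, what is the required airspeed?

v = 163 m/s

L = ½ρv²S·CL ⇒ v = √(2L/(ρ·S·CL))
v = √(2 × 1.3×10^6 / (1.02 × 157 × 0.612)) = √26530 = 163 m/s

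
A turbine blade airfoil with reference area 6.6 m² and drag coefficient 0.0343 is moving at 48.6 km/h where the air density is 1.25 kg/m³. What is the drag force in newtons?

D = 25.8 N

Convert speed: v = 48.6 km/h ÷ 3.6 = 13.5 m/s.
Dynamic pressure q = ½ρv² = ½ × 1.25 × 13.5² = 113.9 Pa.
D = q·S·CD = 113.9 × 6.6 × 0.0343 = 25.8 N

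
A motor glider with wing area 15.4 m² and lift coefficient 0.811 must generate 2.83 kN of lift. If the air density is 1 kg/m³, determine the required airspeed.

v = 21.3 m/s

L = ½ρv²S·CL ⇒ v = √(2L/(ρ·S·CL))
v = √(2 × 2830 / (1 × 15.4 × 0.811)) = √453.2 = 21.3 m/s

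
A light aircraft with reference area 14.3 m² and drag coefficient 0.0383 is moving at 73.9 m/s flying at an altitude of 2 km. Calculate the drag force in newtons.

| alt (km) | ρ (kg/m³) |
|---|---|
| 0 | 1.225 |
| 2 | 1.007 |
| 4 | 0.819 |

D = 1510 N

At 2 km, from the table: ρ = 1.007 kg/m³.
Dynamic pressure q = ½ρv² = ½ × 1.007 × 73.9² = 2750 Pa.
D = q·S·CD = 2750 × 14.3 × 0.0383 = 1510 N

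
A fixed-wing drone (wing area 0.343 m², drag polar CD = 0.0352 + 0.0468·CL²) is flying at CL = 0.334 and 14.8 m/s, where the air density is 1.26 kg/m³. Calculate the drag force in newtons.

D = 1.91 N

CD = 0.0352 + 0.0468 × 0.334² = 0.04042
D = ½ρv²S·CD = ½ × 1.26 × 14.8² × 0.343 × 0.04042 = 1.91 N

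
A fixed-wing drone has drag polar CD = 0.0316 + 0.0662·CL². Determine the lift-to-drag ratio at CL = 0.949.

L/D = 10.4

CD = 0.0316 + 0.0662 × 0.949² = 0.09122
L/D = CL/CD = 0.949 / 0.09122 = 10.4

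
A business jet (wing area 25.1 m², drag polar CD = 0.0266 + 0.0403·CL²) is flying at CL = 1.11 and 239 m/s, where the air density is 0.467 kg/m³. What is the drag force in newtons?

CD = 0.0266 + 0.0403 × 1.11² = 0.07625
D = ½ρv²S·CD = ½ × 0.467 × 239² × 25.1 × 0.07625 = 25500 N

D = 25500 N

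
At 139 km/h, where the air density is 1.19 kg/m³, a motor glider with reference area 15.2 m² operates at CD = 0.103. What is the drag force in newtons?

Convert speed: v = 139 km/h ÷ 3.6 = 38.61 m/s.
Dynamic pressure q = ½ρv² = ½ × 1.19 × 38.61² = 887 Pa.
D = q·S·CD = 887 × 15.2 × 0.103 = 1390 N

D = 1390 N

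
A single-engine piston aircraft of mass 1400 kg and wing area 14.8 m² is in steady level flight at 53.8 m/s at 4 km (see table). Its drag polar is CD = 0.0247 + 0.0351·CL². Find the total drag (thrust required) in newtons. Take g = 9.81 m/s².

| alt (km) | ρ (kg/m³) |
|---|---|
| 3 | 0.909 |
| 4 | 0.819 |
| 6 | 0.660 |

D = 811 N

At 4 km, from the table: ρ = 0.819 kg/m³.
In steady level flight, lift balances weight: W = mg = 1400 × 9.81 = 13734 N.
Dynamic pressure q = 0.5 × 0.819 × 53.8² = 1185 Pa.
CL = W/(q·S) = 13734 / (1185 × 14.8) = 0.7829.
CD = 0.0247 + 0.0351 × 0.7829² = 0.04621.
D = q·S·CD = 1185 × 14.8 × 0.04621 = 810.7 N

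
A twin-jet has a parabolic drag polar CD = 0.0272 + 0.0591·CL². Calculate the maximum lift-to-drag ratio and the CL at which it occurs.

(L/D)max = 12.5, at CL = 0.678

For CD = CD0 + K·CL², (L/D)max occurs at CL* = √(CD0/K) and equals 1/(2√(K·CD0)).
(L/D)max = 1/(2√(0.0591 × 0.0272)) = 1/(2 × 0.04009) = 12.5
CL* = √(0.0272/0.0591) = 0.678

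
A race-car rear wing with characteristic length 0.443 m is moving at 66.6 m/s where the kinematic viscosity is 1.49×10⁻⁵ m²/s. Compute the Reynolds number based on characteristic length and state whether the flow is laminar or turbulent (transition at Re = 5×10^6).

Re = v·c/ν = 66.6 × 0.443 / (1.49×10⁻⁵) = 1.98×10^6
Since 1.98×10^6 < 5×10^6, the flow is laminar.

Re = 1.98×10^6 (laminar)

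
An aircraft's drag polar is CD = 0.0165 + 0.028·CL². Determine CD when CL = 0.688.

CD = 0.0165 + 0.028 × 0.688² = 0.0165 + 0.01325 = 0.0298

CD = 0.0298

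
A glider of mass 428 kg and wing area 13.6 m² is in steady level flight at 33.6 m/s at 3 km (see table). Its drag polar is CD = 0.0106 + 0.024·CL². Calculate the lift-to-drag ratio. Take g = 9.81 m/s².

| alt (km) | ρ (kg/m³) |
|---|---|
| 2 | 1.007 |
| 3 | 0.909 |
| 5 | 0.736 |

L/D = 31.2

At 3 km, from the table: ρ = 0.909 kg/m³.
Weight W = mg = 428 × 9.81 = 4198.7 N; in level flight L = W.
Dynamic pressure q = 0.5 × 0.909 × 33.6² = 513.1 Pa.
CL = W/(q·S) = 4198.7 / (513.1 × 13.6) = 0.6017.
CD = 0.0106 + 0.024 × 0.6017² = 0.01929.
L/D = CL/CD = 0.6017 / 0.01929 = 31.2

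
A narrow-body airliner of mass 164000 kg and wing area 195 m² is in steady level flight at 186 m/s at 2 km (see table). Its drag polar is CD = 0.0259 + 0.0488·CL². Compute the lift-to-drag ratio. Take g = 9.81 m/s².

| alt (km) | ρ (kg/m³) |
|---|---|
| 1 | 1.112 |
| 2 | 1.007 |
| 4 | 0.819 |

At 2 km, from the table: ρ = 1.007 kg/m³.
Weight W = mg = 164000 × 9.81 = 1.6088×10^6 N; in level flight L = W.
Dynamic pressure q = 0.5 × 1.007 × 186² = 17420 Pa.
Required CL = L/(qS) = 1.6088×10^6/(17420·195) = 0.4736.
CD = 0.0259 + 0.0488 × 0.4736² = 0.03685.
L/D = CL/CD = 0.4736 / 0.03685 = 12.9

L/D = 12.9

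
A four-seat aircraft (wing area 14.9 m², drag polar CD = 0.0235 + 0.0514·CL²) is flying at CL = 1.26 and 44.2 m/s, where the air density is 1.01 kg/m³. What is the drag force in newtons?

CD = 0.0235 + 0.0514 × 1.26² = 0.1051
D = ½ρv²S·CD = ½ × 1.01 × 44.2² × 14.9 × 0.1051 = 1550 N

D = 1550 N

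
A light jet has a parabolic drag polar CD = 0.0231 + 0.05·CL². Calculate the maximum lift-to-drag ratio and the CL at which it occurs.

For CD = CD0 + K·CL², (L/D)max occurs at CL* = √(CD0/K) and equals 1/(2√(K·CD0)).
(L/D)max = 1/(2√(0.05 × 0.0231)) = 1/(2 × 0.03399) = 14.7
CL* = √(0.0231/0.05) = 0.68

(L/D)max = 14.7, at CL = 0.68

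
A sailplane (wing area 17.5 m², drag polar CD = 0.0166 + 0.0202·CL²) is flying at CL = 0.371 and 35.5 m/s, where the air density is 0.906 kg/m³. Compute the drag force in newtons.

CD = 0.0166 + 0.0202 × 0.371² = 0.01938
D = ½ρv²S·CD = ½ × 0.906 × 35.5² × 17.5 × 0.01938 = 194 N

D = 194 N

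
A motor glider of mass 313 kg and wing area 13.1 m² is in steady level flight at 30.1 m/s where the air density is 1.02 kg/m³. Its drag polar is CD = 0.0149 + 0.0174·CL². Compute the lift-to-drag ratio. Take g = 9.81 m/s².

Level flight ⇒ L = W = m·g = 313 × 9.81 = 3070.5 N.
Dynamic pressure q = 0.5 × 1.02 × 30.1² = 462.1 Pa.
CL = 2W/(ρv²S) = 2×3070.5/(1.02×30.1²×13.1) = 0.5073.
CD = 0.0149 + 0.0174 × 0.5073² = 0.01938.
L/D = CL/CD = 0.5073 / 0.01938 = 26.2

L/D = 26.2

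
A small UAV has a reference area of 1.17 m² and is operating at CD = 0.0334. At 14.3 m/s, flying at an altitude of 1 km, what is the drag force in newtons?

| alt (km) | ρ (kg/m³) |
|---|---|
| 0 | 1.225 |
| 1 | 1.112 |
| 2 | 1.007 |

D = 4.44 N

At 1 km, from the table: ρ = 1.112 kg/m³.
D = ½ρv²S·CD = ½ × 1.112 × 14.3² × 1.17 × 0.0334 = 4.44 N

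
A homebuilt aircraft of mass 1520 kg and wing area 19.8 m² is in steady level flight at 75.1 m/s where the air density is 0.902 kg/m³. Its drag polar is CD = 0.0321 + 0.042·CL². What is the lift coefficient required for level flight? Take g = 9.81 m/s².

Level flight ⇒ L = W = m·g = 1520 × 9.81 = 14911 N.
q = ½ρv² = ½ × 0.902 × 75.1² = 2544 Pa.
Required CL = L/(qS) = 14911/(2544·19.8) = 0.2961.

CL = 0.296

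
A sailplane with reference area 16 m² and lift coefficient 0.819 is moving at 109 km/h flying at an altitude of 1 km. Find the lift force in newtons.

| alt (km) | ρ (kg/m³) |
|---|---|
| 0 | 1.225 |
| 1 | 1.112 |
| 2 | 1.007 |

L = 6680 N

At 1 km, from the table: ρ = 1.112 kg/m³.
Convert speed: v = 109 km/h ÷ 3.6 = 30.28 m/s.
L = ½ρv²S·CL = ½ × 1.112 × 30.28² × 16 × 0.819 = 6680 N ≈ 6.68 kN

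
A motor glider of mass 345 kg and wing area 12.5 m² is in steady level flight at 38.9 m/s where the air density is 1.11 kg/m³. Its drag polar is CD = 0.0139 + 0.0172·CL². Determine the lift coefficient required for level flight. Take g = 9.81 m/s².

CL = 0.322

In steady level flight, lift balances weight: W = mg = 345 × 9.81 = 3384.5 N.
q = ½ρv² = ½ × 1.11 × 38.9² = 839.8 Pa.
CL = 2W/(ρv²S) = 2×3384.5/(1.11×38.9²×12.5) = 0.3224.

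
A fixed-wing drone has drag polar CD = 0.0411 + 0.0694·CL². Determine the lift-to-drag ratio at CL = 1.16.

CD = 0.0411 + 0.0694 × 1.16² = 0.1345
L/D = CL/CD = 1.16 / 0.1345 = 8.63

L/D = 8.63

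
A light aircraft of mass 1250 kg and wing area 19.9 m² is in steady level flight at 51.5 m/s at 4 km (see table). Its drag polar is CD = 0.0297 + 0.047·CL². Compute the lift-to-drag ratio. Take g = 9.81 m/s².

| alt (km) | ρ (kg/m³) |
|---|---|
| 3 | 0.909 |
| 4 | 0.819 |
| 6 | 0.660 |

L/D = 12.7

At 4 km, from the table: ρ = 0.819 kg/m³.
In steady level flight, lift balances weight: W = mg = 1250 × 9.81 = 12262 N.
q = ½ρv² = ½ × 0.819 × 51.5² = 1086 Pa.
CL = W/(q·S) = 12262 / (1086 × 19.9) = 0.5674.
CD = 0.0297 + 0.047 × 0.5674² = 0.04483.
L/D = CL/CD = 0.5674 / 0.04483 = 12.7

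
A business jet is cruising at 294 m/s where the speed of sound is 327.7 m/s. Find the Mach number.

M = v/a = 294 / 327.7 = 0.897

M = 0.897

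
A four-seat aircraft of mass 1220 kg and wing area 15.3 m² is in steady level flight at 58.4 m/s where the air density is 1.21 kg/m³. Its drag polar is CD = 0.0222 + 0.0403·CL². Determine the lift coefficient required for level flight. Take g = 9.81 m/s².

CL = 0.379

In steady level flight, lift balances weight: W = mg = 1220 × 9.81 = 11968 N.
q = ½ρv² = ½ × 1.21 × 58.4² = 2063 Pa.
CL = 2W/(ρv²S) = 2×11968/(1.21×58.4²×15.3) = 0.3791.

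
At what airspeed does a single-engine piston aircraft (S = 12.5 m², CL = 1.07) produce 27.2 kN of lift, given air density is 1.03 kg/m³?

v = 62.8 m/s

L = ½ρv²S·CL ⇒ v = √(2L/(ρ·S·CL))
v = √(2 × 27200 / (1.03 × 12.5 × 1.07)) = √3949 = 62.8 m/s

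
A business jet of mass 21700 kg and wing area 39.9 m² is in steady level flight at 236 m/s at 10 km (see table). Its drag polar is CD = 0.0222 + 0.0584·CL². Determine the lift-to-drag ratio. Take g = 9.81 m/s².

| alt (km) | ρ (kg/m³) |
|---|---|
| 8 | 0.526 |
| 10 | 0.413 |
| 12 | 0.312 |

L/D = 13.3

At 10 km, from the table: ρ = 0.413 kg/m³.
In steady level flight, lift balances weight: W = mg = 21700 × 9.81 = 2.1288×10^5 N.
q = ½ρv² = ½ × 0.413 × 236² = 11500 Pa.
CL = 2W/(ρv²S) = 2×2.1288×10^5/(0.413×236²×39.9) = 0.4639.
CD = 0.0222 + 0.0584 × 0.4639² = 0.03477.
L/D = CL/CD = 0.4639 / 0.03477 = 13.3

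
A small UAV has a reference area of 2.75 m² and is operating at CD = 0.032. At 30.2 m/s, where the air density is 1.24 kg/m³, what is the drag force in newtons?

D = 49.8 N

Dynamic pressure q = ½ρv² = ½ × 1.24 × 30.2² = 565.5 Pa.
D = q·S·CD = 565.5 × 2.75 × 0.032 = 49.8 N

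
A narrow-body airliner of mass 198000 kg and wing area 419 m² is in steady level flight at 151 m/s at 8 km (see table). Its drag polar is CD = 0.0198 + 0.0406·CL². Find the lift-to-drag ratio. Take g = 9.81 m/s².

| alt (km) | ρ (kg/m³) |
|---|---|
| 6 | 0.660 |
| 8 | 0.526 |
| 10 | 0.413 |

At 8 km, from the table: ρ = 0.526 kg/m³.
Level flight ⇒ L = W = m·g = 198000 × 9.81 = 1.9424×10^6 N.
Dynamic pressure q = 0.5 × 0.526 × 151² = 5997 Pa.
CL = W/(q·S) = 1.9424×10^6 / (5997 × 419) = 0.7731.
CD = 0.0198 + 0.0406 × 0.7731² = 0.04406.
L/D = CL/CD = 0.7731 / 0.04406 = 17.5

L/D = 17.5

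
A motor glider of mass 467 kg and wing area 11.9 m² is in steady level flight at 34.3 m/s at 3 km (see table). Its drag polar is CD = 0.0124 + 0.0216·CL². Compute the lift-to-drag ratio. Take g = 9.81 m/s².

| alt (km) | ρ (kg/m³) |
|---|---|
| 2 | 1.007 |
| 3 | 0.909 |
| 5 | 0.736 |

At 3 km, from the table: ρ = 0.909 kg/m³.
Weight W = mg = 467 × 9.81 = 4581.3 N; in level flight L = W.
q = ½ρv² = ½ × 0.909 × 34.3² = 534.7 Pa.
CL = W/(q·S) = 4581.3 / (534.7 × 11.9) = 0.72.
CD = 0.0124 + 0.0216 × 0.72² = 0.0236.
L/D = CL/CD = 0.72 / 0.0236 = 30.5

L/D = 30.5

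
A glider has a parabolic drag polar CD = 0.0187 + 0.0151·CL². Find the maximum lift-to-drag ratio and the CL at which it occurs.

(L/D)max = 29.8, at CL = 1.11

For CD = CD0 + K·CL², (L/D)max occurs at CL* = √(CD0/K) and equals 1/(2√(K·CD0)).
(L/D)max = 1/(2√(0.0151 × 0.0187)) = 1/(2 × 0.0168) = 29.8
CL* = √(0.0187/0.0151) = 1.11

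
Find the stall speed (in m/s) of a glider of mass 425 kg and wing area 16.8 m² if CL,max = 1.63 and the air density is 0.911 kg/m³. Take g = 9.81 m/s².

Weight W = mg = 425 × 9.81 = 4169 N.
From L = ½ρV²S·CL,max = W: V_stall = √(2W/(ρSCL,max)) = √(2·4169/(0.911·16.8·1.63))
V_stall = √334.3 = 18.3 m/s

V_stall = 18.3 m/s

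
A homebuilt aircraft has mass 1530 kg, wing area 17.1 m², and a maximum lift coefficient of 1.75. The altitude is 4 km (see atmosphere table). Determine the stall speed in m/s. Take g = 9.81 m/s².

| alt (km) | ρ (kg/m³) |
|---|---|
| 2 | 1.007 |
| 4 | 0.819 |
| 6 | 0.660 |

At 4 km, from the table: ρ = 0.819 kg/m³.
At stall, lift equals weight: L = W = m·g = 1530 × 9.81 = 15010 N.
From L = ½ρV²S·CL,max = W: V_stall = √(2W/(ρSCL,max)) = √(2·15010/(0.819·17.1·1.75))
V_stall = √1225 = 35 m/s

V_stall = 35 m/s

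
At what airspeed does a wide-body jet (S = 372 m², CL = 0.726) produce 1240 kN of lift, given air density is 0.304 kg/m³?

v = 174 m/s

L = ½ρv²S·CL ⇒ v = √(2L/(ρ·S·CL))
v = √(2 × 1.24×10^6 / (0.304 × 372 × 0.726)) = √30210 = 174 m/s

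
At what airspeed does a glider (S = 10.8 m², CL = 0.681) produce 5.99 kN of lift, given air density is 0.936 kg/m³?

v = 41.7 m/s

L = ½ρv²S·CL ⇒ v = √(2L/(ρ·S·CL))
v = √(2 × 5990 / (0.936 × 10.8 × 0.681)) = √1740 = 41.7 m/s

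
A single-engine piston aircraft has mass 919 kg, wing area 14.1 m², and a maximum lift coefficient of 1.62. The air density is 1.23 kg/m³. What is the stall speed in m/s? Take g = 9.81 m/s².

Weight W = mg = 919 × 9.81 = 9015 N.
From L = ½ρV²S·CL,max = W: V_stall = √(2W/(ρSCL,max)) = √(2·9015/(1.23·14.1·1.62))
V_stall = √641.8 = 25.3 m/s

V_stall = 25.3 m/s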